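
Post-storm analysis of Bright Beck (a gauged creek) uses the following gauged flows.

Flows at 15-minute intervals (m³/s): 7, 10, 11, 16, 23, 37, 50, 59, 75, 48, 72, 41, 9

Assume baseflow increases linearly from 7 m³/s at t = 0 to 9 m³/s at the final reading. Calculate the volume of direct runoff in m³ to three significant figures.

V ≈ 3.19 × 10^5 m³

Direct-runoff ordinates (Q − Q_b): 0.00, 2.83, 3.67, 8.50, 15.33, 29.17, 42.00, 50.83, 66.67, 39.50, 63.33, 32.17, 0.00 m³/s.
ΣQ_DR = 354.0 m³/s.
With Δt = 0.25 h = 900 s, V = ΣQ_DR · Δt = 354.0 × 900 = 3.19 × 10^5 m³.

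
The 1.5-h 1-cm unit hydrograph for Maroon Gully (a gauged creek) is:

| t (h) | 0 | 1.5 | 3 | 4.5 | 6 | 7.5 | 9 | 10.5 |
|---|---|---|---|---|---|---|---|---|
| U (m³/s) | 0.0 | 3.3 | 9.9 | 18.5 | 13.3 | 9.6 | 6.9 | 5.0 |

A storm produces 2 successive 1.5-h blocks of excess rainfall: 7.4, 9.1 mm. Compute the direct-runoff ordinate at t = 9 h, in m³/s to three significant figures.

Q ≈ 13.8 m³/s

By discrete convolution, Q_j = Σ (P_i / 10 mm) · U_{j−i}.
At t = 9 h (j=6): Q = (7.4/10)·6.9 + (9.1/10)·9.6 = 13.8 m³/s.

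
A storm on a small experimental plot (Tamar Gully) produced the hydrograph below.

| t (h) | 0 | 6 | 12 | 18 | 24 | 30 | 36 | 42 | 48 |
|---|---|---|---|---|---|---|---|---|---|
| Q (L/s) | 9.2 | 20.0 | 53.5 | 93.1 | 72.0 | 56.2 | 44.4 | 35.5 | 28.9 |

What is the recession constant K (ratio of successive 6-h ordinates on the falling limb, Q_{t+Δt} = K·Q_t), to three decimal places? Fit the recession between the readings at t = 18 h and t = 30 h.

K ≈ 0.777

Using the recession-limb readings at t = 18 h and t = 30 h: Q falls from 93.1 to 56.2 L/s over 2 intervals.
K = (Q₂/Q₁)^(1/2) = (56.2/93.1)^(1/2) = 0.777.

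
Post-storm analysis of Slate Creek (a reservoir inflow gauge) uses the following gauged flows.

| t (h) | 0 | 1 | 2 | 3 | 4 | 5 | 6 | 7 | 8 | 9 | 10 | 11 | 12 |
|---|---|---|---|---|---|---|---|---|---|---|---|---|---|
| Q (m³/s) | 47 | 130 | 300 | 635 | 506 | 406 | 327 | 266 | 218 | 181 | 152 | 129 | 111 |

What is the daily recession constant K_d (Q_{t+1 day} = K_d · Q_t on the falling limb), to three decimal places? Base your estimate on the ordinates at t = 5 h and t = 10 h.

Between t = 5 h and t = 10 h the flow falls from 406 to 152 m³/s over 5×1 h = 5 h.
Per-interval ratio K = (152/406)^(1/5) = 0.8216; K_d = K^(24/1) = 0.009.

K_d ≈ 0.009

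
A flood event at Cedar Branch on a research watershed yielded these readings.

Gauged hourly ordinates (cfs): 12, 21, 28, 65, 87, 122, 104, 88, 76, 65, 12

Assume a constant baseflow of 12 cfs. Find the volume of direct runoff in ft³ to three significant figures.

Direct-runoff ordinates (Q − Q_b): 0.0, 9.0, 16.0, 53.0, 75.0, 110.0, 92.0, 76.0, 64.0, 53.0, 0.0 cfs.
ΣQ_DR = 548.0 cfs.
With Δt = 1 h = 3600 s, V = ΣQ_DR · Δt = 548.0 × 3600 = 1.97 × 10^6 ft³.

V ≈ 1.97 × 10^6 ft³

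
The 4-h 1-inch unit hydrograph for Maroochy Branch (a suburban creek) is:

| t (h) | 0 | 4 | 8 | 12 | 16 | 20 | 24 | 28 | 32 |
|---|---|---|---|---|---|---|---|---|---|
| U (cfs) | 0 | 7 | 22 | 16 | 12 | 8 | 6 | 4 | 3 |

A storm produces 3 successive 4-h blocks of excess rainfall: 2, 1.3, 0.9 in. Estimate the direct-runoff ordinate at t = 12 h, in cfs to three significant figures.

Q ≈ 66.9 cfs

By discrete convolution, Q_j = Σ (P_i / 1 in) · U_{j−i}.
At t = 12 h (j=3): Q = (2/1)·16 + (1.3/1)·22 + (0.9/1)·7 = 66.9 cfs.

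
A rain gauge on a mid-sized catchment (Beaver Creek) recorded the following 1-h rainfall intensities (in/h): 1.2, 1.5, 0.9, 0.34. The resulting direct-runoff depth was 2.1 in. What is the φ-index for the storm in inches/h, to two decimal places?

φ ≈ 0.50 in/h

Only the 3 blocks with intensity above φ contribute runoff: 1.2, 1.5, 0.9 in/h.
Σ(I−φ)·Δt = d  ⇒  (1.2+1.5+0.9 − 3φ)·1 = 2.1
φ = (3.600 − 2.1/1) / 3 = 0.50 in/h.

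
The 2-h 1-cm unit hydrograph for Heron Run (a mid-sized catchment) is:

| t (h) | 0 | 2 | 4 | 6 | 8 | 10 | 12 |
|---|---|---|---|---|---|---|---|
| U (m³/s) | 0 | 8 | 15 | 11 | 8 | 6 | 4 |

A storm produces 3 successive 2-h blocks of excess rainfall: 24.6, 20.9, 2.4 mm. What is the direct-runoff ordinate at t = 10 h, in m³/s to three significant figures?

By discrete convolution, Q_j = Σ (P_i / 10 mm) · U_{j−i}.
At t = 10 h (j=5): Q = (24.6/10)·6 + (20.9/10)·8 + (2.4/10)·11 = 34.1 m³/s.

Q ≈ 34.1 m³/s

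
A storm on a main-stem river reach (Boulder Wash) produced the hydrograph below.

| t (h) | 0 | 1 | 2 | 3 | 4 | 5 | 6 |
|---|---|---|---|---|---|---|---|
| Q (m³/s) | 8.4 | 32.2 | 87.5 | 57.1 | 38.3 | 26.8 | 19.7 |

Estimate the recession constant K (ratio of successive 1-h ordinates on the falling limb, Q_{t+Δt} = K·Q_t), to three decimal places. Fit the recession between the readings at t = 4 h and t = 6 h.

K ≈ 0.717

Using the recession-limb readings at t = 4 h and t = 6 h: Q falls from 38.3 to 19.7 m³/s over 2 intervals.
K = (Q₂/Q₁)^(1/2) = (19.7/38.3)^(1/2) = 0.717.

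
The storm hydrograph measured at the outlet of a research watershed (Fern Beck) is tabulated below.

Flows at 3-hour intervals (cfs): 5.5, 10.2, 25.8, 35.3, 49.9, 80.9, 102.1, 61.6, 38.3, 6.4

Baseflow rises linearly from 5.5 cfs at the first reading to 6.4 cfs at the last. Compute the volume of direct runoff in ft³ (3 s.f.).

Direct-runoff ordinates (Q − Q_b): 0.00, 4.60, 20.10, 29.50, 44.00, 74.90, 96.00, 55.40, 32.00, 0.00 cfs.
ΣQ_DR = 356.5 cfs.
With Δt = 3 h = 10800 s, V = ΣQ_DR · Δt = 356.5 × 10800 = 3.85 × 10^6 ft³.

V ≈ 3.85 × 10^6 ft³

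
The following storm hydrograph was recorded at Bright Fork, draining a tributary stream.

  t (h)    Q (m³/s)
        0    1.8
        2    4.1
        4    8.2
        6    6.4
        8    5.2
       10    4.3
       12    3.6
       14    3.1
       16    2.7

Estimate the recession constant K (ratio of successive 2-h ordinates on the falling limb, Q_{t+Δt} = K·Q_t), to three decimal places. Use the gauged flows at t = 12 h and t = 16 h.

K ≈ 0.866

Using the recession-limb readings at t = 12 h and t = 16 h: Q falls from 3.6 to 2.7 m³/s over 2 intervals.
K = (Q₂/Q₁)^(1/2) = (2.7/3.6)^(1/2) = 0.866.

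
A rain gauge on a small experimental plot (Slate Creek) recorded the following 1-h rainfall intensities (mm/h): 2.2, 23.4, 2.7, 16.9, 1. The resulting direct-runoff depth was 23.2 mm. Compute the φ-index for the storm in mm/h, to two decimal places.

Only the 2 blocks with intensity above φ contribute runoff: 23.4, 16.9 mm/h.
Σ(I−φ)·Δt = d  ⇒  (23.4+16.9 − 2φ)·1 = 23.2
φ = (40.30 − 23.2/1) / 2 = 8.55 mm/h.

φ ≈ 8.55 mm/h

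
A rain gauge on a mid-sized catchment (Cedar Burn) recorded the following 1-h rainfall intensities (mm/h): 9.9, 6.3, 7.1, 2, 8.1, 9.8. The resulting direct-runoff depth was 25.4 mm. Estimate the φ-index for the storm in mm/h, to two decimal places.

Only the 5 blocks with intensity above φ contribute runoff: 9.9, 6.3, 7.1, 8.1, 9.8 mm/h.
Σ(I−φ)·Δt = d  ⇒  (9.9+6.3+7.1+8.1+9.8 − 5φ)·1 = 25.4
φ = (41.20 − 25.4/1) / 5 = 3.16 mm/h.

φ ≈ 3.16 mm/h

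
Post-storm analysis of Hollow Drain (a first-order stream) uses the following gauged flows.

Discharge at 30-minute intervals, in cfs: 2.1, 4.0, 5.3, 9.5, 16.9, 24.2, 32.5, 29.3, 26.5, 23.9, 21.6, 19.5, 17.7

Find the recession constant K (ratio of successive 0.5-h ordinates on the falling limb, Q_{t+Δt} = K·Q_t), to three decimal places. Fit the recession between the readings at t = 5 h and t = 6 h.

Using the recession-limb readings at t = 5 h and t = 6 h: Q falls from 21.6 to 17.7 cfs over 2 intervals.
K = (Q₂/Q₁)^(1/2) = (17.7/21.6)^(1/2) = 0.905.

K ≈ 0.905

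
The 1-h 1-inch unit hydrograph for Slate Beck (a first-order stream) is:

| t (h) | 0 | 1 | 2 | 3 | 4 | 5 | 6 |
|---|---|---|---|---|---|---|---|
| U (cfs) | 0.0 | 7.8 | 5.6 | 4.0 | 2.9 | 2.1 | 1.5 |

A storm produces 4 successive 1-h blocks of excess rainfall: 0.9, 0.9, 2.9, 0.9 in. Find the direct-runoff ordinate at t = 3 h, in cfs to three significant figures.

Q ≈ 31.3 cfs

By discrete convolution, Q_j = Σ (P_i / 1 in) · U_{j−i}.
At t = 3 h (j=3): Q = (0.9/1)·4.0 + (0.9/1)·5.6 + (2.9/1)·7.8 + (0.9/1)·0.0 = 31.3 cfs.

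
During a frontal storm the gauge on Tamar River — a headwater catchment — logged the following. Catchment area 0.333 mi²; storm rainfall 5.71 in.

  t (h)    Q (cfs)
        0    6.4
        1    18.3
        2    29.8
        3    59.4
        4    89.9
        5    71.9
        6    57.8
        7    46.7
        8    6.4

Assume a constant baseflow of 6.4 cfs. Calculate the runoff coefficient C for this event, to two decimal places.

ΣQ_DR = 329.0 cfs; V = ΣQ_DR·Δt = 1.184 × 10^6 ft³.
Runoff depth d = V / A = 1.531 in.
C = d / P = 1.531 / 5.71 = 0.27.

C ≈ 0.27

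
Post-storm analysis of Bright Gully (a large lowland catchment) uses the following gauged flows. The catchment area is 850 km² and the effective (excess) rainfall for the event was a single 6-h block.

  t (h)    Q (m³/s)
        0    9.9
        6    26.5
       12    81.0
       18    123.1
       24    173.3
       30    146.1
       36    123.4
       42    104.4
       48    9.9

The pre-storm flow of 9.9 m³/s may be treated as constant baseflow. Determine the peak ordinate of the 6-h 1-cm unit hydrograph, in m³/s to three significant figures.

Direct runoff: 0.0, 16.6, 71.1, 113.2, 163.4, 136.2, 113.5, 94.5, 0.0 m³/s; ΣQ_DR = 708.5 m³/s, peak = 163.4 m³/s.
Runoff depth d = ΣQ_DR·Δt / A = 708.5 × 21600 / (850 km²) = 18.00 mm.
The 1-cm UH is the DRH scaled by (10 mm)/d, so U_p = 163.4 × 10/18.00 = 90.8 m³/s.

U_p ≈ 90.8 m³/s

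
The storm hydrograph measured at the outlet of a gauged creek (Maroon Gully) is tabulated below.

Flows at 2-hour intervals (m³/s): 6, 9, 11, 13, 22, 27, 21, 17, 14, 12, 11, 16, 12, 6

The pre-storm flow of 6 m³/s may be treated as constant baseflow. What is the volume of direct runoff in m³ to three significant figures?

Direct-runoff ordinates (Q − Q_b): 0.0, 3.0, 5.0, 7.0, 16.0, 21.0, 15.0, 11.0, 8.0, 6.0, 5.0, 10.0, 6.0, 0.0 m³/s.
ΣQ_DR = 113.0 m³/s.
With Δt = 2 h = 7200 s, V = ΣQ_DR · Δt = 113.0 × 7200 = 8.14 × 10^5 m³.

V ≈ 8.14 × 10^5 m³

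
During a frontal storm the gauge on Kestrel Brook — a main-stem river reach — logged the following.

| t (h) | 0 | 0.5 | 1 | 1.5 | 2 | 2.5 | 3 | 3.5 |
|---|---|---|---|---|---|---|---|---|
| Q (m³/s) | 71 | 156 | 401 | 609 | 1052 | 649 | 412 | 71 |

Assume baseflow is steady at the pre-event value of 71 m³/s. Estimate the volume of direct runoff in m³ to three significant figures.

V ≈ 5.14 × 10^6 m³

Direct-runoff ordinates (Q − Q_b): 0.0, 85.0, 330.0, 538.0, 981.0, 578.0, 341.0, 0.0 m³/s.
ΣQ_DR = 2853 m³/s.
With Δt = 0.5 h = 1800 s, V = ΣQ_DR · Δt = 2853 × 1800 = 5.14 × 10^6 m³.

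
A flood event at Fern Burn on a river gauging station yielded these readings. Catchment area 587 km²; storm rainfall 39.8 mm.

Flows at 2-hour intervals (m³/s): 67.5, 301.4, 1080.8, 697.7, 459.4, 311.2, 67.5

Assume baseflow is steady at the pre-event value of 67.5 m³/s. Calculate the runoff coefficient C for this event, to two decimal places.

C ≈ 0.77

ΣQ_DR = 2513 m³/s; V = ΣQ_DR·Δt = 1.809 × 10^7 m³.
Runoff depth d = V / A = 30.82 mm.
C = d / P = 30.82 / 39.8 = 0.77.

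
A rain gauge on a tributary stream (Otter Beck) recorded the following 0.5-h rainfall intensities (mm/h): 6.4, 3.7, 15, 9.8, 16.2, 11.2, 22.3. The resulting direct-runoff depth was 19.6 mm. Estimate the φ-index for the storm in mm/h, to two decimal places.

Only the 5 blocks with intensity above φ contribute runoff: 15, 9.8, 16.2, 11.2, 22.3 mm/h.
Σ(I−φ)·Δt = d  ⇒  (15+9.8+16.2+11.2+22.3 − 5φ)·0.5 = 19.6
φ = (74.50 − 19.6/0.5) / 5 = 7.06 mm/h.

φ ≈ 7.06 mm/h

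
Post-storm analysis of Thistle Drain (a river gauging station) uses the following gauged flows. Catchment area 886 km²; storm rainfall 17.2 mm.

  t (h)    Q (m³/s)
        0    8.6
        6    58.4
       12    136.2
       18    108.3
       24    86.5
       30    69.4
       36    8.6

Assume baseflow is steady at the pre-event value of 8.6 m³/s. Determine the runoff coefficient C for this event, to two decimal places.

ΣQ_DR = 415.8 m³/s; V = ΣQ_DR·Δt = 8.981 × 10^6 m³.
Runoff depth d = V / A = 10.14 mm.
C = d / P = 10.14 / 17.2 = 0.59.

C ≈ 0.59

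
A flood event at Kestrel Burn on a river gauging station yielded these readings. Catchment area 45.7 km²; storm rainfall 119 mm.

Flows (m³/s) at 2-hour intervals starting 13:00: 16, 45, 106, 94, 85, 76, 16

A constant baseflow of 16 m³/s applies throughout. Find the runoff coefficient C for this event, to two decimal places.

ΣQ_DR = 326.0 m³/s; V = ΣQ_DR·Δt = 2.347 × 10^6 m³.
Runoff depth d = V / A = 51.36 mm.
C = d / P = 51.36 / 119 = 0.43.

C ≈ 0.43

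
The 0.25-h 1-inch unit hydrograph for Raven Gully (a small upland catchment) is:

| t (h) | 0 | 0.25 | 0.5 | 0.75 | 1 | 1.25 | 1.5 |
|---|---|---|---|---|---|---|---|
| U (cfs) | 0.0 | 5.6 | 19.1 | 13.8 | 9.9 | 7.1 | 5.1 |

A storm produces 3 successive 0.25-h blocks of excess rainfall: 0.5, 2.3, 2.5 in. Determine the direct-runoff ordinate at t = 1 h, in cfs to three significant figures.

Q ≈ 84.4 cfs

By discrete convolution, Q_j = Σ (P_i / 1 in) · U_{j−i}.
At t = 1 h (j=4): Q = (0.5/1)·9.9 + (2.3/1)·13.8 + (2.5/1)·19.1 = 84.4 cfs.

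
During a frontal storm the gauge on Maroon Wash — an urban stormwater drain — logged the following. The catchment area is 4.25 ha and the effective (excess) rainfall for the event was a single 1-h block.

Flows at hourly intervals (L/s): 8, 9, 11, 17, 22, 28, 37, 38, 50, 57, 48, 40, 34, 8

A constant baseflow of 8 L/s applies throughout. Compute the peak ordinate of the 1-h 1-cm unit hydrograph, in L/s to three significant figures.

Direct runoff: 0.0, 1.0, 3.0, 9.0, 14.0, 20.0, 29.0, 30.0, 42.0, 49.0, 40.0, 32.0, 26.0, 0.0 L/s; ΣQ_DR = 295.0 L/s, peak = 49.0 L/s.
Runoff depth d = ΣQ_DR·Δt / A = 295.0 × 3600 / (4.25 ha) = 24.99 mm.
The 1-cm UH is the DRH scaled by (10 mm)/d, so U_p = 49.0 × 10/24.99 = 19.6 L/s.

U_p ≈ 19.6 L/s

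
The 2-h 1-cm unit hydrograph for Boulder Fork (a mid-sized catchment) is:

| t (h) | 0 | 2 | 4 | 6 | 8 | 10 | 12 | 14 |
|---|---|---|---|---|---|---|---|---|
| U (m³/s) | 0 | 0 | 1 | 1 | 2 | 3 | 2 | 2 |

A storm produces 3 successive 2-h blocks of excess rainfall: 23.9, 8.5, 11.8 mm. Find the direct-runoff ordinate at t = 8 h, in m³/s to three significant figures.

By discrete convolution, Q_j = Σ (P_i / 10 mm) · U_{j−i}.
At t = 8 h (j=4): Q = (23.9/10)·2 + (8.5/10)·1 + (11.8/10)·1 = 6.81 m³/s.

Q ≈ 6.81 m³/s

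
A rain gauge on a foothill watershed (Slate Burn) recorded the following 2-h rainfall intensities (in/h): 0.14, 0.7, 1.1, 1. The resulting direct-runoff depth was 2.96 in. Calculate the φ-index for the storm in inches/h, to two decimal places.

Only the 3 blocks with intensity above φ contribute runoff: 0.7, 1.1, 1 in/h.
Σ(I−φ)·Δt = d  ⇒  (0.7+1.1+1 − 3φ)·2 = 2.96
φ = (2.800 − 2.96/2) / 3 = 0.44 in/h.

φ ≈ 0.44 in/h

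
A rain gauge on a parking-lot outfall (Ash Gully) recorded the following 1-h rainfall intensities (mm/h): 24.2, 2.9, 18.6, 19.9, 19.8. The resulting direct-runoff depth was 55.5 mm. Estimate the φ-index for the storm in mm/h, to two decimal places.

Only the 4 blocks with intensity above φ contribute runoff: 24.2, 18.6, 19.9, 19.8 mm/h.
Σ(I−φ)·Δt = d  ⇒  (24.2+18.6+19.9+19.8 − 4φ)·1 = 55.5
φ = (82.50 − 55.5/1) / 4 = 6.75 mm/h.

φ ≈ 6.75 mm/h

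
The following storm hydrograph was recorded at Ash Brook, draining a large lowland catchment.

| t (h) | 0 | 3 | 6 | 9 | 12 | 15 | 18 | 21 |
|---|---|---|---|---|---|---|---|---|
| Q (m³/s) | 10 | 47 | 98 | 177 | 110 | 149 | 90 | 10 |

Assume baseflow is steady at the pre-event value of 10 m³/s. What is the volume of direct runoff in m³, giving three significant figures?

V ≈ 6.60 × 10^6 m³

Direct-runoff ordinates (Q − Q_b): 0.0, 37.0, 88.0, 167.0, 100.0, 139.0, 80.0, 0.0 m³/s.
ΣQ_DR = 611.0 m³/s.
With Δt = 3 h = 10800 s, V = ΣQ_DR · Δt = 611.0 × 10800 = 6.60 × 10^6 m³.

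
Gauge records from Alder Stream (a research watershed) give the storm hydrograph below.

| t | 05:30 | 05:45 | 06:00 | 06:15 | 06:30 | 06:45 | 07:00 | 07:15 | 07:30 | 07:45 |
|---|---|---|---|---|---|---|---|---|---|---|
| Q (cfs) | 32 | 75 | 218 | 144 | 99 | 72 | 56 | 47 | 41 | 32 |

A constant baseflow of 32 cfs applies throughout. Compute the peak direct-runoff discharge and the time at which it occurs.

Q_p = 186.0 cfs at t = 06:00

Subtracting baseflow gives direct-runoff ordinates: 0.0, 43.0, 186.0, 112.0, 67.0, 40.0, 24.0, 15.0, 9.0, 0.0 cfs.
The maximum is 186.0 cfs, occurring at the reading for t = 06:00.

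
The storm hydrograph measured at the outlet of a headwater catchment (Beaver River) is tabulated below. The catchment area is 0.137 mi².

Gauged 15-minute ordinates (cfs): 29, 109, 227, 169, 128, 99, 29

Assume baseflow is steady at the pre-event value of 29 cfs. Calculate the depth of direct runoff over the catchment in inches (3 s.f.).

Direct runoff: 0.0, 80.0, 198.0, 140.0, 99.0, 70.0, 0.0 cfs; ΣQ_DR = 587.0 cfs.
V = ΣQ_DR · Δt = 587.0 × 900 s = 5.283 × 10^5 ft³.
Over A = 0.137 mi², depth = V / A = 1.66 in.

d ≈ 1.66 in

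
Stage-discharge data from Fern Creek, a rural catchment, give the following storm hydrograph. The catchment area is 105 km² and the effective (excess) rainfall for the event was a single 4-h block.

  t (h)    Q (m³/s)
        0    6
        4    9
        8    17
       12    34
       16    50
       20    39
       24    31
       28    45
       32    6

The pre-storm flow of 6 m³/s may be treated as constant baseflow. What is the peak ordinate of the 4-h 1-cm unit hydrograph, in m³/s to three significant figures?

U_p ≈ 17.5 m³/s

Direct runoff: 0.0, 3.0, 11.0, 28.0, 44.0, 33.0, 25.0, 39.0, 0.0 m³/s; ΣQ_DR = 183.0 m³/s, peak = 44.0 m³/s.
Runoff depth d = ΣQ_DR·Δt / A = 183.0 × 14400 / (105 km²) = 25.10 mm.
The 1-cm UH is the DRH scaled by (10 mm)/d, so U_p = 44.0 × 10/25.10 = 17.5 m³/s.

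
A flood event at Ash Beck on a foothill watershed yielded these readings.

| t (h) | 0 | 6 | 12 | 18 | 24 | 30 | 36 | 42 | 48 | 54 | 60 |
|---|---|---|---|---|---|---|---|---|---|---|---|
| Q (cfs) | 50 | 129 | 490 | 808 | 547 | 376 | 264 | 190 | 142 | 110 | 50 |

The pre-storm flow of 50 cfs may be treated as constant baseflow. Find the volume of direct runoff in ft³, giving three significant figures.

Direct-runoff ordinates (Q − Q_b): 0.0, 79.0, 440.0, 758.0, 497.0, 326.0, 214.0, 140.0, 92.0, 60.0, 0.0 cfs.
ΣQ_DR = 2606 cfs.
With Δt = 6 h = 21600 s, V = ΣQ_DR · Δt = 2606 × 21600 = 5.63 × 10^7 ft³.

V ≈ 5.63 × 10^7 ft³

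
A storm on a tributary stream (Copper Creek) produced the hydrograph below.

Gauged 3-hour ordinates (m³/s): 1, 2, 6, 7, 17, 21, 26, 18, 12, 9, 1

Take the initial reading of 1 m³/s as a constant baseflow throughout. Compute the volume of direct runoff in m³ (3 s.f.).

Direct-runoff ordinates (Q − Q_b): 0.0, 1.0, 5.0, 6.0, 16.0, 20.0, 25.0, 17.0, 11.0, 8.0, 0.0 m³/s.
ΣQ_DR = 109.0 m³/s.
With Δt = 3 h = 10800 s, V = ΣQ_DR · Δt = 109.0 × 10800 = 1.18 × 10^6 m³.

V ≈ 1.18 × 10^6 m³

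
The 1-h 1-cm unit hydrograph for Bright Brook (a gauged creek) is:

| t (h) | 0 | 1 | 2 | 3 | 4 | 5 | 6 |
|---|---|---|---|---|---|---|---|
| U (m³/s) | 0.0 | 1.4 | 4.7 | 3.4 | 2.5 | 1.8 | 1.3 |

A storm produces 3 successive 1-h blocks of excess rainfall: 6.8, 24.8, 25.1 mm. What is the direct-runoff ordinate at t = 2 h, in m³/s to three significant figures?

By discrete convolution, Q_j = Σ (P_i / 10 mm) · U_{j−i}.
At t = 2 h (j=2): Q = (6.8/10)·4.7 + (24.8/10)·1.4 + (25.1/10)·0.0 = 6.67 m³/s.

Q ≈ 6.67 m³/s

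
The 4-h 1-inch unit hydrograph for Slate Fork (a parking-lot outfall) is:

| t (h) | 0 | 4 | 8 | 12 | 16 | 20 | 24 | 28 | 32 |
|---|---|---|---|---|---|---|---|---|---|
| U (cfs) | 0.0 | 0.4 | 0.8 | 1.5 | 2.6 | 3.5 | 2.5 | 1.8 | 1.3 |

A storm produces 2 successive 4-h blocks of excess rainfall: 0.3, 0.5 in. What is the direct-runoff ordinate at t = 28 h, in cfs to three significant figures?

By discrete convolution, Q_j = Σ (P_i / 1 in) · U_{j−i}.
At t = 28 h (j=7): Q = (0.3/1)·1.8 + (0.5/1)·2.5 = 1.79 cfs.

Q ≈ 1.79 cfs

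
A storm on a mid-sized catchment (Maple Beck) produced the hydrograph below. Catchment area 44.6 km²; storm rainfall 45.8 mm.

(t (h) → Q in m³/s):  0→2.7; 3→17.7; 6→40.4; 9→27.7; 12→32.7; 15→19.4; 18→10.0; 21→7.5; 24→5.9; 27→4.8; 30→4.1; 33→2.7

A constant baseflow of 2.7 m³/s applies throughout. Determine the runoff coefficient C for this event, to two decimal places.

ΣQ_DR = 143.2 m³/s; V = ΣQ_DR·Δt = 1.547 × 10^6 m³.
Runoff depth d = V / A = 34.68 mm.
C = d / P = 34.68 / 45.8 = 0.76.

C ≈ 0.76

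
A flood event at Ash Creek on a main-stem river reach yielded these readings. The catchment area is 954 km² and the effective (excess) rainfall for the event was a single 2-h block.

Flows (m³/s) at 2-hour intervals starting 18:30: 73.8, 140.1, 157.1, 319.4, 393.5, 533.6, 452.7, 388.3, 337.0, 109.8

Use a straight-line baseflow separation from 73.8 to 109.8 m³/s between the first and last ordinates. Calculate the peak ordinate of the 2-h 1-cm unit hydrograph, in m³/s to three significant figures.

U_p ≈ 293 m³/s

Direct runoff: 0.00, 62.30, 75.30, 233.60, 303.70, 439.80, 354.90, 286.50, 231.20, 0.00 m³/s; ΣQ_DR = 1987 m³/s, peak = 439.80 m³/s.
Runoff depth d = ΣQ_DR·Δt / A = 1987 × 7200 / (954 km²) = 15.00 mm.
The 1-cm UH is the DRH scaled by (10 mm)/d, so U_p = 439.80 × 10/15.00 = 293 m³/s.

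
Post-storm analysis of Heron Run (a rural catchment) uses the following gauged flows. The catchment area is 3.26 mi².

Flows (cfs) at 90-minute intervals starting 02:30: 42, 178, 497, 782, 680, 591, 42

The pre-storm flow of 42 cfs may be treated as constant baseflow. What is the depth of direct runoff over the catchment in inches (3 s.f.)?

Direct runoff: 0.0, 136.0, 455.0, 740.0, 638.0, 549.0, 0.0 cfs; ΣQ_DR = 2518 cfs.
V = ΣQ_DR · Δt = 2518 × 5400 s = 1.360 × 10^7 ft³.
Over A = 3.26 mi², depth = V / A = 1.80 in.

d ≈ 1.80 in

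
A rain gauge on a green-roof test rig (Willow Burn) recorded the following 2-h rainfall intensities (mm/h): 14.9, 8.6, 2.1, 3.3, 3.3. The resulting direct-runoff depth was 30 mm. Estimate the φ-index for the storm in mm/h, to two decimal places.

φ ≈ 4.25 mm/h

Only the 2 blocks with intensity above φ contribute runoff: 14.9, 8.6 mm/h.
Σ(I−φ)·Δt = d  ⇒  (14.9+8.6 − 2φ)·2 = 30
φ = (23.50 − 30/2) / 2 = 4.25 mm/h.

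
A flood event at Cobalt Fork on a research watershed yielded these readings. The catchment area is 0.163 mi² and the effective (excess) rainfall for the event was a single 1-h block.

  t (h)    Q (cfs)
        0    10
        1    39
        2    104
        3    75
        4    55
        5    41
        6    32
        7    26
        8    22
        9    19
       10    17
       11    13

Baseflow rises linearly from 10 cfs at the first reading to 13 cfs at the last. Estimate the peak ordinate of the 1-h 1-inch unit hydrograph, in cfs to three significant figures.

U_p ≈ 31.2 cfs

Direct runoff: 0.00, 28.73, 93.45, 64.18, 43.91, 29.64, 20.36, 14.09, 9.82, 6.55, 4.27, 0.00 cfs; ΣQ_DR = 315.0 cfs, peak = 93.45 cfs.
Runoff depth d = ΣQ_DR·Δt / A = 315.0 × 3600 / (0.163 mi²) = 2.995 in.
The 1-inch UH is the DRH scaled by (1 in)/d, so U_p = 93.45 × 1/2.995 = 31.2 cfs.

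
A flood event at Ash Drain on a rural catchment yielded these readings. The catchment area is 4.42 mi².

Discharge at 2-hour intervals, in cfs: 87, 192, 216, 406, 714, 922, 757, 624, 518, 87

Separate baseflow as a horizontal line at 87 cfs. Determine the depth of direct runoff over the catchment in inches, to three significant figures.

d ≈ 2.56 in

Direct runoff: 0.0, 105.0, 129.0, 319.0, 627.0, 835.0, 670.0, 537.0, 431.0, 0.0 cfs; ΣQ_DR = 3653 cfs.
V = ΣQ_DR · Δt = 3653 × 7200 s = 2.630 × 10^7 ft³.
Over A = 4.42 mi², depth = V / A = 2.56 in.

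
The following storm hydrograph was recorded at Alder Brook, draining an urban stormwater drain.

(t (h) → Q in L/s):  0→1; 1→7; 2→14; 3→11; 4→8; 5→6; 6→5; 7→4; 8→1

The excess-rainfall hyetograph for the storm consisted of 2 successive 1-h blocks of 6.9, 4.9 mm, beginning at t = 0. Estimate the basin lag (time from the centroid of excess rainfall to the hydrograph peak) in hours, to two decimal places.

t_L ≈ 1.08 h

Centroid of excess rainfall: t_c = Σ P_i·t̄_i / ΣP_i = 0.9153 h (block centres at 0.5, 1.5 h).
Hydrograph peak occurs at t = 2 h, so basin lag t_L = 2 − 0.9153 = 1.08 h.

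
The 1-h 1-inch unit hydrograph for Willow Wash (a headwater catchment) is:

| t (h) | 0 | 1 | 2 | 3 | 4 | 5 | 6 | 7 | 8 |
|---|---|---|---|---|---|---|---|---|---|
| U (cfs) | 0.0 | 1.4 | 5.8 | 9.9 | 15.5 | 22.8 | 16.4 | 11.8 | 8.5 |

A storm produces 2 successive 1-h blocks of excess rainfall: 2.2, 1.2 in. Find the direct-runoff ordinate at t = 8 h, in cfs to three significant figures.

By discrete convolution, Q_j = Σ (P_i / 1 in) · U_{j−i}.
At t = 8 h (j=8): Q = (2.2/1)·8.5 + (1.2/1)·11.8 = 32.9 cfs.

Q ≈ 32.9 cfs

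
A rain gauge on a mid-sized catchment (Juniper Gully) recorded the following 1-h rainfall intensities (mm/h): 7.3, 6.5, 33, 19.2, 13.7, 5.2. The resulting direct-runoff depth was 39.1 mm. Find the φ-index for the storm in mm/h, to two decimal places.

Only the 3 blocks with intensity above φ contribute runoff: 33, 19.2, 13.7 mm/h.
Σ(I−φ)·Δt = d  ⇒  (33+19.2+13.7 − 3φ)·1 = 39.1
φ = (65.90 − 39.1/1) / 3 = 8.93 mm/h.

φ ≈ 8.93 mm/h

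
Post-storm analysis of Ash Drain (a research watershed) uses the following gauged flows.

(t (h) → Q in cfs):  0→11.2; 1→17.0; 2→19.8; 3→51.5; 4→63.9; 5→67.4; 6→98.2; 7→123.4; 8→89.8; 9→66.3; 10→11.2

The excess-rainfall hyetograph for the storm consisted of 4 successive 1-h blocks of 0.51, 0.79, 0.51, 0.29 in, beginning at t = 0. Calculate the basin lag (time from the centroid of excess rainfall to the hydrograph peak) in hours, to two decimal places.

t_L ≈ 5.22 h

Centroid of excess rainfall: t_c = Σ P_i·t̄_i / ΣP_i = 1.7762 h (block centres at 0.5, 1.5, 2.5, 3.5 h).
Hydrograph peak occurs at t = 7 h, so basin lag t_L = 7 − 1.7762 = 5.22 h.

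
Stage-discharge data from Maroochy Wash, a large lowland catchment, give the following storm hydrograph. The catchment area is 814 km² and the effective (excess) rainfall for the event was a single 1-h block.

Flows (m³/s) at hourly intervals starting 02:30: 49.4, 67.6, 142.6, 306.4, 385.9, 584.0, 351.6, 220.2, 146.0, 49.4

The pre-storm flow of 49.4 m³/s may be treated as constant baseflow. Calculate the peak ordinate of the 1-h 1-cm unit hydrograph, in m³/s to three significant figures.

Direct runoff: 0.0, 18.2, 93.2, 257.0, 336.5, 534.6, 302.2, 170.8, 96.6, 0.0 m³/s; ΣQ_DR = 1809 m³/s, peak = 534.6 m³/s.
Runoff depth d = ΣQ_DR·Δt / A = 1809 × 3600 / (814 km²) = 8.001 mm.
The 1-cm UH is the DRH scaled by (10 mm)/d, so U_p = 534.6 × 10/8.001 = 668 m³/s.

U_p ≈ 668 m³/s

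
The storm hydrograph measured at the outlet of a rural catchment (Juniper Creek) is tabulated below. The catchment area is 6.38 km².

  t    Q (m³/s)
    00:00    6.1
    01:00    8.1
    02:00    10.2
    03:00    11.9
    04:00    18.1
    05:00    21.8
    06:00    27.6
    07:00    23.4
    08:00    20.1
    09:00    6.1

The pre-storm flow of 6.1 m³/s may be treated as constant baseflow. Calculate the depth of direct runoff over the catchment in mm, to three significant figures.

d ≈ 52.1 mm

Direct runoff: 0.0, 2.0, 4.1, 5.8, 12.0, 15.7, 21.5, 17.3, 14.0, 0.0 m³/s; ΣQ_DR = 92.40 m³/s.
V = ΣQ_DR · Δt = 92.40 × 3600 s = 3.326 × 10^5 m³.
Over A = 6.38 km², depth = V / A = 52.1 mm.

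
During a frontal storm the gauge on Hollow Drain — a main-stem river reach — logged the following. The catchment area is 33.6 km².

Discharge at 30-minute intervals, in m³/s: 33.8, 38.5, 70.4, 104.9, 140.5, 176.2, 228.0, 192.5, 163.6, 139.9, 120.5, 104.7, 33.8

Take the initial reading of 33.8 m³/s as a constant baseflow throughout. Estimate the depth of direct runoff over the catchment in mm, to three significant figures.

d ≈ 59.4 mm

Direct runoff: 0.0, 4.7, 36.6, 71.1, 106.7, 142.4, 194.2, 158.7, 129.8, 106.1, 86.7, 70.9, 0.0 m³/s; ΣQ_DR = 1108 m³/s.
V = ΣQ_DR · Δt = 1108 × 1800 s = 1.994 × 10^6 m³.
Over A = 33.6 km², depth = V / A = 59.4 mm.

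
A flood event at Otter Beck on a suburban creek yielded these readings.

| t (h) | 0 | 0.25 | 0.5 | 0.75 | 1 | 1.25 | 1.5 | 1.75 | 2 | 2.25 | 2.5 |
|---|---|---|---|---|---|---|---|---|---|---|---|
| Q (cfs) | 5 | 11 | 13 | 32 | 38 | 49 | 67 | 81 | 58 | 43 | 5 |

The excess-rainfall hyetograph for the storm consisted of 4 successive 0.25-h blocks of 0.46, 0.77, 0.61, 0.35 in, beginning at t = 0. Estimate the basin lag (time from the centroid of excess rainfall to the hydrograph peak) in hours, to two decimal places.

t_L ≈ 1.28 h

Centroid of excess rainfall: t_c = Σ P_i·t̄_i / ΣP_i = 0.4720 h (block centres at 0.125, 0.375, 0.625, 0.875 h).
Hydrograph peak occurs at t = 1.75 h, so basin lag t_L = 1.75 − 0.4720 = 1.28 h.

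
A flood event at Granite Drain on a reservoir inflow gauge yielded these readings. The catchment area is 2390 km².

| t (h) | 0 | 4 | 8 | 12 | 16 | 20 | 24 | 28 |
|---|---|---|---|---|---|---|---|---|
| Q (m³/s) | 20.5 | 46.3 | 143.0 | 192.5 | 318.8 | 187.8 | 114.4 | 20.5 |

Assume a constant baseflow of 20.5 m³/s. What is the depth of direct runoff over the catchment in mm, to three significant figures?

d ≈ 5.30 mm

Direct runoff: 0.0, 25.8, 122.5, 172.0, 298.3, 167.3, 93.9, 0.0 m³/s; ΣQ_DR = 879.8 m³/s.
V = ΣQ_DR · Δt = 879.8 × 14400 s = 1.267 × 10^7 m³.
Over A = 2390 km², depth = V / A = 5.30 mm.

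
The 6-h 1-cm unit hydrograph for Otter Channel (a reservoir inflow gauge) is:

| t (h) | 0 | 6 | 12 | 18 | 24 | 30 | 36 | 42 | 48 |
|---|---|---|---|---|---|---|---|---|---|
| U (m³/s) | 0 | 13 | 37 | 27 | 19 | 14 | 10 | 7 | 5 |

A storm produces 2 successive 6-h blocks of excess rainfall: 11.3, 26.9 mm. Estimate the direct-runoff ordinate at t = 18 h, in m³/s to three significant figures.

By discrete convolution, Q_j = Σ (P_i / 10 mm) · U_{j−i}.
At t = 18 h (j=3): Q = (11.3/10)·27 + (26.9/10)·37 = 130 m³/s.

Q ≈ 130 m³/s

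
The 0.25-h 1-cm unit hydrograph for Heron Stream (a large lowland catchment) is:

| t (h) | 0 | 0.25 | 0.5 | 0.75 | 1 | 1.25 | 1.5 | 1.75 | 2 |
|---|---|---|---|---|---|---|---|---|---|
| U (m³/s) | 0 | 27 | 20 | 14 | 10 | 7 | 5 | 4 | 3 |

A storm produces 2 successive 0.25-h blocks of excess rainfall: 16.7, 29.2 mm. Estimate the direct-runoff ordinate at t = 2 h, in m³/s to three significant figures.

Q ≈ 16.7 m³/s

By discrete convolution, Q_j = Σ (P_i / 10 mm) · U_{j−i}.
At t = 2 h (j=8): Q = (16.7/10)·3 + (29.2/10)·4 = 16.7 m³/s.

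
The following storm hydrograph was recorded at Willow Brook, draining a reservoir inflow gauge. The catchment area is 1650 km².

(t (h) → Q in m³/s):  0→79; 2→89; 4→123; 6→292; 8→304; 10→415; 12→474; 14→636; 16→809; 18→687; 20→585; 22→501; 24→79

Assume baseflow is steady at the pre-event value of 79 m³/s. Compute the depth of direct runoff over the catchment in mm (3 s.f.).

Direct runoff: 0.0, 10.0, 44.0, 213.0, 225.0, 336.0, 395.0, 557.0, 730.0, 608.0, 506.0, 422.0, 0.0 m³/s; ΣQ_DR = 4046 m³/s.
V = ΣQ_DR · Δt = 4046 × 7200 s = 2.913 × 10^7 m³.
Over A = 1650 km², depth = V / A = 17.7 mm.

d ≈ 17.7 mm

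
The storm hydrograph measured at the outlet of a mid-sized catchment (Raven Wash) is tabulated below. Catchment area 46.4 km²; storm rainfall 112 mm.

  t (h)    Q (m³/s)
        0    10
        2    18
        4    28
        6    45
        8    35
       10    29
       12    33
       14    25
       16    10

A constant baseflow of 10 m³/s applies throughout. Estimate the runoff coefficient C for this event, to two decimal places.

C ≈ 0.20

ΣQ_DR = 143.0 m³/s; V = ΣQ_DR·Δt = 1.030 × 10^6 m³.
Runoff depth d = V / A = 22.19 mm.
C = d / P = 22.19 / 112 = 0.20.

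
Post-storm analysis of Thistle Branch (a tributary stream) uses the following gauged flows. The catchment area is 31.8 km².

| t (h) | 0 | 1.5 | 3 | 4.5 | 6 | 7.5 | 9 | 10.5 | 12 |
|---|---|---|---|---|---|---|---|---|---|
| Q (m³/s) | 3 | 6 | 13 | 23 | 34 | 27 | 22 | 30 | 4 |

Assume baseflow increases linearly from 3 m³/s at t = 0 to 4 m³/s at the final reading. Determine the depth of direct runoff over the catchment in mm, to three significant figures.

d ≈ 22.2 mm

Direct runoff: 0.00, 2.88, 9.75, 19.62, 30.50, 23.38, 18.25, 26.12, 0.00 m³/s; ΣQ_DR = 130.5 m³/s.
V = ΣQ_DR · Δt = 130.5 × 5400 s = 7.047 × 10^5 m³.
Over A = 31.8 km², depth = V / A = 22.2 mm.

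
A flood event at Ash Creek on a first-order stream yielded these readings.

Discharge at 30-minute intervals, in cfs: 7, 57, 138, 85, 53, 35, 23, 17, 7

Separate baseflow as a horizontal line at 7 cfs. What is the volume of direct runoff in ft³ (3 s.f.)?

V ≈ 6.46 × 10^5 ft³

Direct-runoff ordinates (Q − Q_b): 0.0, 50.0, 131.0, 78.0, 46.0, 28.0, 16.0, 10.0, 0.0 cfs.
ΣQ_DR = 359.0 cfs.
With Δt = 0.5 h = 1800 s, V = ΣQ_DR · Δt = 359.0 × 1800 = 6.46 × 10^5 ft³.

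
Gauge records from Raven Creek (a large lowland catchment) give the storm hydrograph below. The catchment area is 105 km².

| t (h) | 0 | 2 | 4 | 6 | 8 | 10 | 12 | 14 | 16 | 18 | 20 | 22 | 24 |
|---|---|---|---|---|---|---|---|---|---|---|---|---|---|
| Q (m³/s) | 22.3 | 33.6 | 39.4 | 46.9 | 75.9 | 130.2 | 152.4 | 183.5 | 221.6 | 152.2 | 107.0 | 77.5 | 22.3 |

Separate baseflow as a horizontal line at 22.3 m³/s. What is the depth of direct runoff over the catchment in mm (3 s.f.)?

d ≈ 66.9 mm

Direct runoff: 0.0, 11.3, 17.1, 24.6, 53.6, 107.9, 130.1, 161.2, 199.3, 129.9, 84.7, 55.2, 0.0 m³/s; ΣQ_DR = 974.9 m³/s.
V = ΣQ_DR · Δt = 974.9 × 7200 s = 7.019 × 10^6 m³.
Over A = 105 km², depth = V / A = 66.9 mm.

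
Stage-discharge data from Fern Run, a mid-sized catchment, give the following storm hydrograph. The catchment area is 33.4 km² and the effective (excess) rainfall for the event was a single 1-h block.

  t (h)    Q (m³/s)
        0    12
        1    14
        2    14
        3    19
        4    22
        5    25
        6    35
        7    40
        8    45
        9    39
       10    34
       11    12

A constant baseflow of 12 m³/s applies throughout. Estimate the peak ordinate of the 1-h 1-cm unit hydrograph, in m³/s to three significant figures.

Direct runoff: 0.0, 2.0, 2.0, 7.0, 10.0, 13.0, 23.0, 28.0, 33.0, 27.0, 22.0, 0.0 m³/s; ΣQ_DR = 167.0 m³/s, peak = 33.0 m³/s.
Runoff depth d = ΣQ_DR·Δt / A = 167.0 × 3600 / (33.4 km²) = 18.00 mm.
The 1-cm UH is the DRH scaled by (10 mm)/d, so U_p = 33.0 × 10/18.00 = 18.3 m³/s.

U_p ≈ 18.3 m³/s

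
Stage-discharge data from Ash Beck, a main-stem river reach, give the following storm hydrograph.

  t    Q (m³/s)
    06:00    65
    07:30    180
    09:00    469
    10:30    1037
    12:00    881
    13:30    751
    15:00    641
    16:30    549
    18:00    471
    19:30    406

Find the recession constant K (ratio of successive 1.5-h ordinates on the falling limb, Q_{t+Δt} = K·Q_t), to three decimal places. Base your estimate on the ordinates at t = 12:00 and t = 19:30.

K ≈ 0.856

Using the recession-limb readings at t = 12:00 and t = 19:30: Q falls from 881 to 406 m³/s over 5 intervals.
K = (Q₂/Q₁)^(1/5) = (406/881)^(1/5) = 0.856.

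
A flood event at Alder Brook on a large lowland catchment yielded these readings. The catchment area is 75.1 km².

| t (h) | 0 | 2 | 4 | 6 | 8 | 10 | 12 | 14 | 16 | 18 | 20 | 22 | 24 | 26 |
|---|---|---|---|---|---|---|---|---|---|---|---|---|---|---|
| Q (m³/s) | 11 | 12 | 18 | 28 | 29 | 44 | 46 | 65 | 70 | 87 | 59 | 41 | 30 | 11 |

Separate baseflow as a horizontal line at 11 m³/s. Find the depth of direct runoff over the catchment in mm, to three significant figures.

Direct runoff: 0.0, 1.0, 7.0, 17.0, 18.0, 33.0, 35.0, 54.0, 59.0, 76.0, 48.0, 30.0, 19.0, 0.0 m³/s; ΣQ_DR = 397.0 m³/s.
V = ΣQ_DR · Δt = 397.0 × 7200 s = 2.858 × 10^6 m³.
Over A = 75.1 km², depth = V / A = 38.1 mm.

d ≈ 38.1 mm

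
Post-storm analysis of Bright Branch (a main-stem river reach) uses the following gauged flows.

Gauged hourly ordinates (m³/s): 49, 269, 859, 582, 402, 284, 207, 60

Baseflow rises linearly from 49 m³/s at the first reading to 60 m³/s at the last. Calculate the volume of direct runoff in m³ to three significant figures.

Direct-runoff ordinates (Q − Q_b): 0.00, 218.43, 806.86, 528.29, 346.71, 227.14, 148.57, 0.00 m³/s.
ΣQ_DR = 2276 m³/s.
With Δt = 1 h = 3600 s, V = ΣQ_DR · Δt = 2276 × 3600 = 8.19 × 10^6 m³.

V ≈ 8.19 × 10^6 m³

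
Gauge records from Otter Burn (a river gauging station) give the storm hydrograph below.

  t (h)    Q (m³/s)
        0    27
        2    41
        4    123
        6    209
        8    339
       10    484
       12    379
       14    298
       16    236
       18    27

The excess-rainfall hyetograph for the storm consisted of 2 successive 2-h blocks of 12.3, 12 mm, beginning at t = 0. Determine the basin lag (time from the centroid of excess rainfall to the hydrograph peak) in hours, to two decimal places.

t_L ≈ 8.01 h

Centroid of excess rainfall: t_c = Σ P_i·t̄_i / ΣP_i = 1.9877 h (block centres at 1, 3 h).
Hydrograph peak occurs at t = 10 h, so basin lag t_L = 10 − 1.9877 = 8.01 h.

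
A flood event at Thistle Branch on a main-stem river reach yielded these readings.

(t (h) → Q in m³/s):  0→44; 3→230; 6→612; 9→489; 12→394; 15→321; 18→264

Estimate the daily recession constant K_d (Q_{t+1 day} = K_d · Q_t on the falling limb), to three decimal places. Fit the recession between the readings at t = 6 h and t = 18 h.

Between t = 6 h and t = 18 h the flow falls from 612 to 264 m³/s over 4×3 h = 12 h.
Per-interval ratio K = (264/612)^(1/4) = 0.8104; K_d = K^(24/3) = 0.186.

K_d ≈ 0.186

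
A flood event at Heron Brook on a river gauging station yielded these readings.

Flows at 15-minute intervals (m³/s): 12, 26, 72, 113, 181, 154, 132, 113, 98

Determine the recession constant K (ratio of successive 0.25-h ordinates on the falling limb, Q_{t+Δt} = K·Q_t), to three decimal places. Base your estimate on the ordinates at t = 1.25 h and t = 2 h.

K ≈ 0.860

Using the recession-limb readings at t = 1.25 h and t = 2 h: Q falls from 154 to 98 m³/s over 3 intervals.
K = (Q₂/Q₁)^(1/3) = (98/154)^(1/3) = 0.860.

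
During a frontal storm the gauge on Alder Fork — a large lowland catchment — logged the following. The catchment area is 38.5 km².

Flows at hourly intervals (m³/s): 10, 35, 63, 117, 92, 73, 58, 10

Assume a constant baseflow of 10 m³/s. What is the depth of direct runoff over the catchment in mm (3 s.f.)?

Direct runoff: 0.0, 25.0, 53.0, 107.0, 82.0, 63.0, 48.0, 0.0 m³/s; ΣQ_DR = 378.0 m³/s.
V = ΣQ_DR · Δt = 378.0 × 3600 s = 1.361 × 10^6 m³.
Over A = 38.5 km², depth = V / A = 35.3 mm.

d ≈ 35.3 mm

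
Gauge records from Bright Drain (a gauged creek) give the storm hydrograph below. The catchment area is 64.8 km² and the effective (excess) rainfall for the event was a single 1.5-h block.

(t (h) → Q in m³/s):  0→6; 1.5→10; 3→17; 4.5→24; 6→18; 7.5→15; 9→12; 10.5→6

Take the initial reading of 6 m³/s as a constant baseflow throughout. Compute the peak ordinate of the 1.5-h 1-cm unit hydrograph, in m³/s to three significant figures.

Direct runoff: 0.0, 4.0, 11.0, 18.0, 12.0, 9.0, 6.0, 0.0 m³/s; ΣQ_DR = 60.00 m³/s, peak = 18.0 m³/s.
Runoff depth d = ΣQ_DR·Δt / A = 60.00 × 5400 / (64.8 km²) = 5.000 mm.
The 1-cm UH is the DRH scaled by (10 mm)/d, so U_p = 18.0 × 10/5.000 = 36.0 m³/s.

U_p ≈ 36.0 m³/s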